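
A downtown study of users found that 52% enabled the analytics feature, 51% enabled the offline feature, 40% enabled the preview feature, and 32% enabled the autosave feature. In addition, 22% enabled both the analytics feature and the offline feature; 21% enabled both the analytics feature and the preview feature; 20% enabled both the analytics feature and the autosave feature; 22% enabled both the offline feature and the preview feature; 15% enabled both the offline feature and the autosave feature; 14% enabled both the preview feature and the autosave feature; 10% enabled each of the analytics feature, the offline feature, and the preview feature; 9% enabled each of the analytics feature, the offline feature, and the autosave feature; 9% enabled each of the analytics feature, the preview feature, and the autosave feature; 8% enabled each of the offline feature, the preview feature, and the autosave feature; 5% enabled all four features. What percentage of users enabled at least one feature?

92%

Using inclusion–exclusion:
P(≥1) = 52 + 51 + 40 + 32 − 22 − 21 − 20 − 22 − 15 − 14 + 10 + 9 + 9 + 8 − 5 = 92%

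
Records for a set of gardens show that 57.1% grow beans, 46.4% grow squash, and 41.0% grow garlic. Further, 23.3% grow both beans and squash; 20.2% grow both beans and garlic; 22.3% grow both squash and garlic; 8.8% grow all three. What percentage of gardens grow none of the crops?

12.5%

By inclusion–exclusion:
P(at least one) = 57.1 + 46.4 + 41.0 − 23.3 − 20.2 − 22.3 + 8.8 = 87.5%
P(none) = 100% − 87.5% = 12.5%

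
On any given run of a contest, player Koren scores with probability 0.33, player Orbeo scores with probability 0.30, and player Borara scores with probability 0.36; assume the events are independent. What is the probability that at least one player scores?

0.69984

Since the events are independent, P(none) is the product of the individual non-occurrence probabilities.
P(none) = (1 − 0.33) × (1 − 0.30) × (1 − 0.36) = 0.67 × 0.70 × 0.64 = 0.30016
P(at least one) = 1 − 0.30016 = 0.69984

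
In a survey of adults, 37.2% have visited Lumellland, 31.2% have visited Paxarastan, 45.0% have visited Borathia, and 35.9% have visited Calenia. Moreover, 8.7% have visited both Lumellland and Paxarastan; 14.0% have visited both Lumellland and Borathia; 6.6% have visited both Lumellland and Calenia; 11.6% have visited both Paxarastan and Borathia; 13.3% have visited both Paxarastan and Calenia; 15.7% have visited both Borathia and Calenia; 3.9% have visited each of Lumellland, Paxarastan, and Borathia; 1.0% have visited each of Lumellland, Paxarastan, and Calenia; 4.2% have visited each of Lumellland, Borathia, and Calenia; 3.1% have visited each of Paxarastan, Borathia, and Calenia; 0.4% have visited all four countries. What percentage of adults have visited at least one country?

Inclusion–exclusion gives
P(union) = 37.2 + 31.2 + 45.0 + 35.9 − 8.7 − 14.0 − 6.6 − 11.6 − 13.3 − 15.7 + 3.9 + 1.0 + 4.2 + 3.1 − 0.4 = 91.2%

91.2%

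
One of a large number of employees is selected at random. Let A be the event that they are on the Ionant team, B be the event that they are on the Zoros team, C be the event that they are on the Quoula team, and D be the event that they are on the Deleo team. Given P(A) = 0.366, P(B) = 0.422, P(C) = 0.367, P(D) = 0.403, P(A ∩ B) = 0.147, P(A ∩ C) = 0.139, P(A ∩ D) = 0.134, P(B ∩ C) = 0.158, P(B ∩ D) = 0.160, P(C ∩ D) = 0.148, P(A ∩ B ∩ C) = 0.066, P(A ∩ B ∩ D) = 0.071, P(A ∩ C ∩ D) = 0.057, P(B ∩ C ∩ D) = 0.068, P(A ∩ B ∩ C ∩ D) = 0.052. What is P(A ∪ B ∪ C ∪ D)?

0.882

Using inclusion–exclusion:
P(A ∪ B ∪ C ∪ D) = 0.366 + 0.422 + 0.367 + 0.403 − 0.147 − 0.139 − 0.134 − 0.158 − 0.160 − 0.148 + 0.066 + 0.071 + 0.057 + 0.068 − 0.052 = 0.882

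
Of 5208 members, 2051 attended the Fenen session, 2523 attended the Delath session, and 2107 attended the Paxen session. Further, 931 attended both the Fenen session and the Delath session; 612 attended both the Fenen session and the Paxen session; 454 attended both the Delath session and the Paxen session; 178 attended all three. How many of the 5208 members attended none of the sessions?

346

By inclusion-exclusion,
|union| = 2051 + 2523 + 2107 − 931 − 612 − 454 + 178 = 4862
None: 5208 − 4862 = 346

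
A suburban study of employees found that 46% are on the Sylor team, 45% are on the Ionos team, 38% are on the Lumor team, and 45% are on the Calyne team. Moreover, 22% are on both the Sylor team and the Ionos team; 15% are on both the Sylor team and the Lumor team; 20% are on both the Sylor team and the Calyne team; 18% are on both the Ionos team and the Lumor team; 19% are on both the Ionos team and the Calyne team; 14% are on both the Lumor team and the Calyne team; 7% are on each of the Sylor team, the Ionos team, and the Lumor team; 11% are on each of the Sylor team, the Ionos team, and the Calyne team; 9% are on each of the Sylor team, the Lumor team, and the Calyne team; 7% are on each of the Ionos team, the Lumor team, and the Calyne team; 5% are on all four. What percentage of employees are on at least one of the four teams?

P(at least one) = 46 + 45 + 38 + 45 − 22 − 15 − 20 − 18 − 19 − 14 + 7 + 11 + 9 + 7 − 5 = 95%

95%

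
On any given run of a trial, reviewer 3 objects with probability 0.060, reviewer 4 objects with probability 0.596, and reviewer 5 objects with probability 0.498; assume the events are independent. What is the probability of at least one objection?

0.80936048

P(none) = (1 − 0.060) × (1 − 0.596) × (1 − 0.498) = 0.940 × 0.404 × 0.502 = 0.19063952
P(at least one) = 1 − 0.19063952 = 0.80936048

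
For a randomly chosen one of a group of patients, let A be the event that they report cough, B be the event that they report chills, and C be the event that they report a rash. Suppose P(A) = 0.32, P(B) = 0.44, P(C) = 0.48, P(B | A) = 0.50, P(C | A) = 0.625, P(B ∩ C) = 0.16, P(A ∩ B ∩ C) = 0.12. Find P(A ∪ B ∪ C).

0.84

P(A ∩ B) = P(A)·P(B|A) = 0.32 × 0.50 = 0.16
P(A ∩ C) = P(A)·P(C|A) = 0.32 × 0.625 = 0.20
Inclusion–exclusion gives
P(A ∪ B ∪ C) = 0.32 + 0.44 + 0.48 − 0.16 − 0.20 − 0.16 + 0.12 = 0.84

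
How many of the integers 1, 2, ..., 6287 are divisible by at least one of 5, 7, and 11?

Apply inclusion-exclusion:
1257 + 898 + 571 − 179 − 114 − 81 + 16 = 2368

2368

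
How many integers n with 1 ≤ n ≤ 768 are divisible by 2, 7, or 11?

469

Apply inclusion-exclusion:
384 + 109 + 69 − 54 − 34 − 9 + 4 = 469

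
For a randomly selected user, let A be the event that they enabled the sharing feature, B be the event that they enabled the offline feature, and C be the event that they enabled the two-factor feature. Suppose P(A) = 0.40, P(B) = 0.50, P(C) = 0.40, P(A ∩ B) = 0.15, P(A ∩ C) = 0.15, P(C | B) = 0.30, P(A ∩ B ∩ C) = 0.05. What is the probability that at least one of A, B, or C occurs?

P(B ∩ C) = P(B)·P(C|B) = 0.50 × 0.30 = 0.15
Apply inclusion-exclusion:
P(A ∪ B ∪ C) = 0.40 + 0.50 + 0.40 − 0.15 − 0.15 − 0.15 + 0.05 = 0.90

0.90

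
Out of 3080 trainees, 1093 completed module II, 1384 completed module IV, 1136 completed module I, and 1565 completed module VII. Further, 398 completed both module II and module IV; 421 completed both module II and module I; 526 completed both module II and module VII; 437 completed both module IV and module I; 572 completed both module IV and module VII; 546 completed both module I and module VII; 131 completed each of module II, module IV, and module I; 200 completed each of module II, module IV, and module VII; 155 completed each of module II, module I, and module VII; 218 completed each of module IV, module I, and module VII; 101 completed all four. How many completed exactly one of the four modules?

1086

Using the inclusion–exclusion count for exactly one event:
N(exactly one) = 1093 + 1384 + 1136 + 1565 − 2·398 − 2·421 − 2·526 − 2·437 − 2·572 − 2·546 + 3·131 + 3·200 + 3·155 + 3·218 − 4·101 = 1086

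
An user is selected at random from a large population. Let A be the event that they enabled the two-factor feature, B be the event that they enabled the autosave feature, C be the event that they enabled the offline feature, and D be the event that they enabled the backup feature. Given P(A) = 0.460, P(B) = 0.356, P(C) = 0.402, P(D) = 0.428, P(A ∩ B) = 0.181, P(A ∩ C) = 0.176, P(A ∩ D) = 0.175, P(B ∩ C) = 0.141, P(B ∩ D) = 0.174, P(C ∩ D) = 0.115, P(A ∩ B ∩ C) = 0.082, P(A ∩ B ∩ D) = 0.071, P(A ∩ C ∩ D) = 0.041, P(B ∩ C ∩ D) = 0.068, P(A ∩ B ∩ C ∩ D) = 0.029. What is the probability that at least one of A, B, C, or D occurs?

0.917

Inclusion–exclusion gives
P(A ∪ B ∪ C ∪ D) = 0.460 + 0.356 + 0.402 + 0.428 − 0.181 − 0.176 − 0.175 − 0.141 − 0.174 − 0.115 + 0.082 + 0.071 + 0.041 + 0.068 − 0.029 = 0.917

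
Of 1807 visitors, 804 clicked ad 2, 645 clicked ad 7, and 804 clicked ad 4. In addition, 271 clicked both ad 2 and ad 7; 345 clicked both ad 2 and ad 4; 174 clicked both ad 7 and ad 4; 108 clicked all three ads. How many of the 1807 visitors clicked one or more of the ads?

|at least one| = 804 + 645 + 804 − 271 − 345 − 174 + 108 = 1571

1571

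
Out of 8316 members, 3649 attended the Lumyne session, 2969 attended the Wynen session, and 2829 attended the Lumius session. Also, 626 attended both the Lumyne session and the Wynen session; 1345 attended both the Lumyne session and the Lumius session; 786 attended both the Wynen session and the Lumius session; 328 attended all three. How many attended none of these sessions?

By inclusion-exclusion,
|union| = 3649 + 2969 + 2829 − 626 − 1345 − 786 + 328 = 7018
None: 8316 − 7018 = 1298

1298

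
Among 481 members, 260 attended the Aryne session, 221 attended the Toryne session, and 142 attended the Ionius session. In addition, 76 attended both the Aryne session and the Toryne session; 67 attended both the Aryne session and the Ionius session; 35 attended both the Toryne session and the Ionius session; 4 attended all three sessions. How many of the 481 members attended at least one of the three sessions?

449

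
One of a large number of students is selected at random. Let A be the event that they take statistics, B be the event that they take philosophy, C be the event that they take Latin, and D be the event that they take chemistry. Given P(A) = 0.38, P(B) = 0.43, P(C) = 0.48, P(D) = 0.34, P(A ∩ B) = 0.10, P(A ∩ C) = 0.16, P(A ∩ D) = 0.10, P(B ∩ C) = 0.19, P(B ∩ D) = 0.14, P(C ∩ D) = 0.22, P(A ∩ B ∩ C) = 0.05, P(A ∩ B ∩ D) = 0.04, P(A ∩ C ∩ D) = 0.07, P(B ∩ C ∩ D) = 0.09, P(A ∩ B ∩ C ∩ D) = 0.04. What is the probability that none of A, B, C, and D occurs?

P(A ∪ B ∪ C ∪ D) = 0.38 + 0.43 + 0.48 + 0.34 − 0.10 − 0.16 − 0.10 − 0.19 − 0.14 − 0.22 + 0.05 + 0.04 + 0.07 + 0.09 − 0.04 = 0.93
P(none) = 1 − 0.93 = 0.07

0.07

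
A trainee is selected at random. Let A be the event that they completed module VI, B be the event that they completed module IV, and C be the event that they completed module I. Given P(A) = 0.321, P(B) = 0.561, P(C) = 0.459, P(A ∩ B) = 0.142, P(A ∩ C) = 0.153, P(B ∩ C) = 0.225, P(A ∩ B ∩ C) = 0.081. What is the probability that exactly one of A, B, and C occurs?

0.544

Using the inclusion–exclusion count for exactly one event:
P(exactly one) = 0.321 + 0.561 + 0.459 − 2·0.142 − 2·0.153 − 2·0.225 + 3·0.081 = 0.544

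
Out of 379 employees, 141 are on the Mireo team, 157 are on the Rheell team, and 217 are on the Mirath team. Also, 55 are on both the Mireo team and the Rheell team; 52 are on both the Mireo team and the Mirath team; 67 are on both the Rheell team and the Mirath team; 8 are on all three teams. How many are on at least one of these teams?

Apply inclusion-exclusion:
|at least one| = 141 + 157 + 217 − 55 − 52 − 67 + 8 = 349

349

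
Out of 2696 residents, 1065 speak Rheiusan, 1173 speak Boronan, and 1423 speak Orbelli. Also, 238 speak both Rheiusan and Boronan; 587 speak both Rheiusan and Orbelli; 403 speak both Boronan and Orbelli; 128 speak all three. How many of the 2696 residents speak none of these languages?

135

By inclusion–exclusion:
|at least one| = 1065 + 1173 + 1423 − 238 − 587 − 403 + 128 = 2561
None: 2696 − 2561 = 135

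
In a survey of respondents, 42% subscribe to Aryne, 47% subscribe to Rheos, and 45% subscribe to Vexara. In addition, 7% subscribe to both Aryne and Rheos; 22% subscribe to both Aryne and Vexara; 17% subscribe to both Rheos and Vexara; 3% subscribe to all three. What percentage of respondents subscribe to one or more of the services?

Inclusion–exclusion gives
P(union) = 42 + 47 + 45 − 7 − 22 − 17 + 3 = 91%

91%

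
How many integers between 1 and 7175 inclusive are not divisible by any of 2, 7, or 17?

2894

floor(7175/2) + floor(7175/7) + floor(7175/17) − floor(7175/14) − floor(7175/34) − floor(7175/119) + floor(7175/238) = 3587 + 1025 + 422 − 512 − 211 − 60 + 30 = 4281
7175 − 4281 = 2894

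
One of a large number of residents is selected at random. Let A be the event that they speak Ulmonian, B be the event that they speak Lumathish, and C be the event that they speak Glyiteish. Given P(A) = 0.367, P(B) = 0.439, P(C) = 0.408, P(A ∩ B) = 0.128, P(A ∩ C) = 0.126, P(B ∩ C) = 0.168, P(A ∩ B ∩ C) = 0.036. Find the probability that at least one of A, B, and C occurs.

0.828

P(A ∪ B ∪ C) = 0.367 + 0.439 + 0.408 − 0.128 − 0.126 − 0.168 + 0.036 = 0.828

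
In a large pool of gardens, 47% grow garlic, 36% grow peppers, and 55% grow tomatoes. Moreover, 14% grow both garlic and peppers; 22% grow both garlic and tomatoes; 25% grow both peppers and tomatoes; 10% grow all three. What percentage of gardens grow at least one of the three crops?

87%

By inclusion-exclusion,
P(at least one) = 47 + 36 + 55 − 14 − 22 − 25 + 10 = 87%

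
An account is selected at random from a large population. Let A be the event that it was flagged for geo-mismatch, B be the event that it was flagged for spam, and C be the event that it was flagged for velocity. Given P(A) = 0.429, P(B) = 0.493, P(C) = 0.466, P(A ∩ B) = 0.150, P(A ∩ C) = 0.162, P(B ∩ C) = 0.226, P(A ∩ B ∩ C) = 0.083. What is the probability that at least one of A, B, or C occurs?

By inclusion-exclusion,
P(A ∪ B ∪ C) = 0.429 + 0.493 + 0.466 − 0.150 − 0.162 − 0.226 + 0.083 = 0.933

0.933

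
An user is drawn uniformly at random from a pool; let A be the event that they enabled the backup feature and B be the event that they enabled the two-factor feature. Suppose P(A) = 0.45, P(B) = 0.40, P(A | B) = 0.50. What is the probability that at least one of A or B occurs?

P(A ∩ B) = P(B)·P(A|B) = 0.40 × 0.50 = 0.20
By inclusion-exclusion,
P(A ∪ B) = 0.45 + 0.40 − 0.20 = 0.65

0.65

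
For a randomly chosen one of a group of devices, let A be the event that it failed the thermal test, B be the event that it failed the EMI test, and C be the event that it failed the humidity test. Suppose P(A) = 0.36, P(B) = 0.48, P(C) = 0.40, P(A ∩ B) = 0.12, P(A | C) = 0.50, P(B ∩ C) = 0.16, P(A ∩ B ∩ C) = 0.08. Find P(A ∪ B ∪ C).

0.84

P(A ∩ C) = P(C)·P(A|C) = 0.40 × 0.50 = 0.20
By inclusion-exclusion,
P(A ∪ B ∪ C) = 0.36 + 0.48 + 0.40 − 0.12 − 0.20 − 0.16 + 0.08 = 0.84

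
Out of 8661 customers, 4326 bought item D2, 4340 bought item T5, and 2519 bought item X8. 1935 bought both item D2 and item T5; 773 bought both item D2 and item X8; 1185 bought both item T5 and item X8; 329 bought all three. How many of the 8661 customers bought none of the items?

By inclusion–exclusion:
|union| = 4326 + 4340 + 2519 − 1935 − 773 − 1185 + 329 = 7621
None: 8661 − 7621 = 1040

1040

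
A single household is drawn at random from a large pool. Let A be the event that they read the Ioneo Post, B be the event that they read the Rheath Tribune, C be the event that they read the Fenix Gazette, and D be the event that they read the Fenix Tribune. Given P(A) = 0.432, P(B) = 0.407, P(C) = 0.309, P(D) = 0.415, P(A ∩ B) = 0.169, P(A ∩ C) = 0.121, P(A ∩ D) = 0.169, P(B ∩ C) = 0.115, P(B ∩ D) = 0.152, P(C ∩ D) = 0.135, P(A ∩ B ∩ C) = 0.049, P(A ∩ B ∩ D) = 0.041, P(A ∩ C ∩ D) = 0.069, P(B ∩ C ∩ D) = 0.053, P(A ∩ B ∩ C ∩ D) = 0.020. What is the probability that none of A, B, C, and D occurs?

0.106

Using inclusion–exclusion:
P(A ∪ B ∪ C ∪ D) = 0.432 + 0.407 + 0.309 + 0.415 − 0.169 − 0.121 − 0.169 − 0.115 − 0.152 − 0.135 + 0.049 + 0.041 + 0.069 + 0.053 − 0.020 = 0.894
P(none) = 1 − 0.894 = 0.106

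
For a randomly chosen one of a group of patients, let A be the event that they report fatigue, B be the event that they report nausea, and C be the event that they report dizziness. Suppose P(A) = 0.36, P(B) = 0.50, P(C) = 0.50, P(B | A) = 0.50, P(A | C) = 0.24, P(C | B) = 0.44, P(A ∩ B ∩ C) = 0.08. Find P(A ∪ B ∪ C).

0.92

P(A ∩ B) = P(A)·P(B|A) = 0.36 × 0.50 = 0.18
P(A ∩ C) = P(C)·P(A|C) = 0.50 × 0.24 = 0.12
P(B ∩ C) = P(B)·P(C|B) = 0.50 × 0.44 = 0.22
By inclusion–exclusion:
P(A ∪ B ∪ C) = 0.36 + 0.50 + 0.50 − 0.18 − 0.12 − 0.22 + 0.08 = 0.92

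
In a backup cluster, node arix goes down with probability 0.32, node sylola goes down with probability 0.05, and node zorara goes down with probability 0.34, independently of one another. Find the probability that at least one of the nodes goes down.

P(none) = (1 − 0.32) × (1 − 0.05) × (1 − 0.34) = 0.68 × 0.95 × 0.66 = 0.42636
P(at least one) = 1 − 0.42636 = 0.57364

0.57364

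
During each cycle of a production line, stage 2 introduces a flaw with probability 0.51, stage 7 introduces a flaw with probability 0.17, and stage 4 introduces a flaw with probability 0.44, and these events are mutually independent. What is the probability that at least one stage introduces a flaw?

0.772248

P(none) = (1 − 0.51) × (1 − 0.17) × (1 − 0.44) = 0.49 × 0.83 × 0.56 = 0.227752
P(at least one) = 1 − 0.227752 = 0.772248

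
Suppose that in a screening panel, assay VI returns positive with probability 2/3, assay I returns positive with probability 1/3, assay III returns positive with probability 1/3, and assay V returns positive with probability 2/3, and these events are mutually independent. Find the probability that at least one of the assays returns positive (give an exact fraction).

P(none) = (1 − 2/3) × (1 − 1/3) × (1 − 1/3) × (1 − 2/3) = 1/3 × 2/3 × 2/3 × 1/3 = 4/81
P(at least one) = 1 − 4/81 = 77/81

77/81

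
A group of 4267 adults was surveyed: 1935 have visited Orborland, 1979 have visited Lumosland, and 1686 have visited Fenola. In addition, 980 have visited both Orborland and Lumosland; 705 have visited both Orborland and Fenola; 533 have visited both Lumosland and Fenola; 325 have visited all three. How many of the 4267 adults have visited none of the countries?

Using inclusion–exclusion:
|union| = 1935 + 1979 + 1686 − 980 − 705 − 533 + 325 = 3707
None: 4267 − 3707 = 560

560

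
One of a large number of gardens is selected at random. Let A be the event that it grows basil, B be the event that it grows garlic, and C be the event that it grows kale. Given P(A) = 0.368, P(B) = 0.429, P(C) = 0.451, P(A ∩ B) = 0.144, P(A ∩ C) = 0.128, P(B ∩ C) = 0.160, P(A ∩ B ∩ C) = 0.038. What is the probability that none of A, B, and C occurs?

P(A ∪ B ∪ C) = 0.368 + 0.429 + 0.451 − 0.144 − 0.128 − 0.160 + 0.038 = 0.854
P(none) = 1 − 0.854 = 0.146

0.146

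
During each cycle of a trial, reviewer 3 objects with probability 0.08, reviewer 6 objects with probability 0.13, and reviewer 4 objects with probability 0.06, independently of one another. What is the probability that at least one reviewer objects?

P(none) = (1 − 0.08) × (1 − 0.13) × (1 − 0.06) = 0.92 × 0.87 × 0.94 = 0.752376
P(at least one) = 1 − 0.752376 = 0.247624

0.247624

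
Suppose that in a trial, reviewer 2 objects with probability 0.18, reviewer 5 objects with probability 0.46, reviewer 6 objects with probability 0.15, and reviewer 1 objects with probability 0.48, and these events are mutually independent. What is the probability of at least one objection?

0.8042824

P(none) = (1 − 0.18) × (1 − 0.46) × (1 − 0.15) × (1 − 0.48) = 0.82 × 0.54 × 0.85 × 0.52 = 0.1957176
P(at least one) = 1 − 0.1957176 = 0.8042824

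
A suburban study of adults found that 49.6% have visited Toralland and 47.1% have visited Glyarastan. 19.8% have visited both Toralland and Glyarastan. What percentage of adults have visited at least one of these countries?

P(union) = 49.6 + 47.1 − 19.8 = 76.9%

76.9%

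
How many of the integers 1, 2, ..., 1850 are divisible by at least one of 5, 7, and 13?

680

floor(1850/5) + floor(1850/7) + floor(1850/13) − floor(1850/35) − floor(1850/65) − floor(1850/91) + floor(1850/455) = 370 + 264 + 142 − 52 − 28 − 20 + 4 = 680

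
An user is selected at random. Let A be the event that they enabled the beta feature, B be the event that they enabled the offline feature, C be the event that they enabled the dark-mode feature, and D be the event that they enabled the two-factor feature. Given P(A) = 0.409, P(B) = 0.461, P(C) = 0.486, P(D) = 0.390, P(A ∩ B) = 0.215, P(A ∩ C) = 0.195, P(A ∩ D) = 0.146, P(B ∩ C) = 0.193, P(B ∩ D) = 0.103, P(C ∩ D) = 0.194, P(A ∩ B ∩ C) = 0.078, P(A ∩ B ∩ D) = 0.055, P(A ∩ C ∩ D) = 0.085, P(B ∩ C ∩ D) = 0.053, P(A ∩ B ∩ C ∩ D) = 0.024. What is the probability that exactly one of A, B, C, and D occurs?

By inclusion–exclusion (exactly-one form):
P(exactly one) = 0.409 + 0.461 + 0.486 + 0.390 − 2·0.215 − 2·0.195 − 2·0.146 − 2·0.193 − 2·0.103 − 2·0.194 + 3·0.078 + 3·0.055 + 3·0.085 + 3·0.053 − 4·0.024 = 0.371

0.371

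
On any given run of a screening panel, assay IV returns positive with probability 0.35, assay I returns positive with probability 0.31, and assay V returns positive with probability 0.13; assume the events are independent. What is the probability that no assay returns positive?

Since the events are independent, P(none) is the product of the individual non-occurrence probabilities.
P(none) = (1 − 0.35) × (1 − 0.31) × (1 − 0.13) = 0.65 × 0.69 × 0.87 = 0.390195

0.390195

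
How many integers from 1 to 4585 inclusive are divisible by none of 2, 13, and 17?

floor(4585/2) + floor(4585/13) + floor(4585/17) − floor(4585/26) − floor(4585/34) − floor(4585/221) + floor(4585/442) = 2292 + 352 + 269 − 176 − 134 − 20 + 10 = 2593
4585 − 2593 = 1992

1992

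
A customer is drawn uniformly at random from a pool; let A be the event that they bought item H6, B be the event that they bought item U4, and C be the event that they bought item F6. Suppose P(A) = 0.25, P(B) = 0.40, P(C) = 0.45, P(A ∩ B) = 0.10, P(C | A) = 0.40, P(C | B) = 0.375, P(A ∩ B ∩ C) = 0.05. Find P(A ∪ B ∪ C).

0.80

P(A ∩ C) = P(A)·P(C|A) = 0.25 × 0.40 = 0.10
P(B ∩ C) = P(B)·P(C|B) = 0.40 × 0.375 = 0.15
P(A ∪ B ∪ C) = 0.25 + 0.40 + 0.45 − 0.10 − 0.10 − 0.15 + 0.05 = 0.80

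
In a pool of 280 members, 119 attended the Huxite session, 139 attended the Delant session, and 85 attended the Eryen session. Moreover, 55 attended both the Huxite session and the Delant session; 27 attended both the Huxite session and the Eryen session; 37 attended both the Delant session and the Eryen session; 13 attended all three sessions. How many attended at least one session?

N(≥1) = 119 + 139 + 85 − 55 − 27 − 37 + 13 = 237

237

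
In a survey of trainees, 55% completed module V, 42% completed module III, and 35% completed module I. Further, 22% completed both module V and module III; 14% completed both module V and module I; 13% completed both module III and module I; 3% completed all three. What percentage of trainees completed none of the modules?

14%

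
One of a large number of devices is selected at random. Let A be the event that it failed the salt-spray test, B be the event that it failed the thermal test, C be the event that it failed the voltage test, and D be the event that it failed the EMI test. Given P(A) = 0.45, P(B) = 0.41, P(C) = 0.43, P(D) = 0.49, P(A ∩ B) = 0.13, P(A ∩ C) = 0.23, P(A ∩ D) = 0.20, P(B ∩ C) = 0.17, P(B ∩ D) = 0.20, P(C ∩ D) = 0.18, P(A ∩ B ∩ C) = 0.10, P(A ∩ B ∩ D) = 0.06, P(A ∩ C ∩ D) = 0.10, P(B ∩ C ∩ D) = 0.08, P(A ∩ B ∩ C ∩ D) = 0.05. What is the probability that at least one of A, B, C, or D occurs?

0.96

P(A ∪ B ∪ C ∪ D) = 0.45 + 0.41 + 0.43 + 0.49 − 0.13 − 0.23 − 0.20 − 0.17 − 0.20 − 0.18 + 0.10 + 0.06 + 0.10 + 0.08 − 0.05 = 0.96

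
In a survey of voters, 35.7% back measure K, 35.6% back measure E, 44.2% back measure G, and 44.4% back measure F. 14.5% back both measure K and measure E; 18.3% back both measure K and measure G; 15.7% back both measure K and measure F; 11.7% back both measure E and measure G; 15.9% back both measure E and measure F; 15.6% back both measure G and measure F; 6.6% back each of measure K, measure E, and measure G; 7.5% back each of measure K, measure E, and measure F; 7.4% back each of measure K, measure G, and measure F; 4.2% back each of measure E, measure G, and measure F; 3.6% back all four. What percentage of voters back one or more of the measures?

P(at least one) = 35.7 + 35.6 + 44.2 + 44.4 − 14.5 − 18.3 − 15.7 − 11.7 − 15.9 − 15.6 + 6.6 + 7.5 + 7.4 + 4.2 − 3.6 = 90.3%

90.3%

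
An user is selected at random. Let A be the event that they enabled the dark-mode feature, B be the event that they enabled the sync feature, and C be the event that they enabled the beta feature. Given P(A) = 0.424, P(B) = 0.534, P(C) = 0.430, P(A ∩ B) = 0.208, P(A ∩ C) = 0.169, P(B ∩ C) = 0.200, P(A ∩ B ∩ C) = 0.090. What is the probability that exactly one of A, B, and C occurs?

Using the inclusion–exclusion count for exactly one event:
P(exactly one) = 0.424 + 0.534 + 0.430 − 2·0.208 − 2·0.169 − 2·0.200 + 3·0.090 = 0.504

0.504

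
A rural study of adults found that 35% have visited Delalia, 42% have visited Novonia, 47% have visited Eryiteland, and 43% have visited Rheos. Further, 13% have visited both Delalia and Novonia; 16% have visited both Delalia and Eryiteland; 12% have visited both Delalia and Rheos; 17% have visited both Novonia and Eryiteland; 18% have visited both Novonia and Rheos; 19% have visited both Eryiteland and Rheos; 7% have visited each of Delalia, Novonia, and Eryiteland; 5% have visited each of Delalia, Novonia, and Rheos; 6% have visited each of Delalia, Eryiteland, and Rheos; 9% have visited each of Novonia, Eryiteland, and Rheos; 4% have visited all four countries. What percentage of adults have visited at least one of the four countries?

95%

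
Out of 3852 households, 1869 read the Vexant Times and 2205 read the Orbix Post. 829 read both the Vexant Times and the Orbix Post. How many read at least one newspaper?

|union| = 1869 + 2205 − 829 = 3245

3245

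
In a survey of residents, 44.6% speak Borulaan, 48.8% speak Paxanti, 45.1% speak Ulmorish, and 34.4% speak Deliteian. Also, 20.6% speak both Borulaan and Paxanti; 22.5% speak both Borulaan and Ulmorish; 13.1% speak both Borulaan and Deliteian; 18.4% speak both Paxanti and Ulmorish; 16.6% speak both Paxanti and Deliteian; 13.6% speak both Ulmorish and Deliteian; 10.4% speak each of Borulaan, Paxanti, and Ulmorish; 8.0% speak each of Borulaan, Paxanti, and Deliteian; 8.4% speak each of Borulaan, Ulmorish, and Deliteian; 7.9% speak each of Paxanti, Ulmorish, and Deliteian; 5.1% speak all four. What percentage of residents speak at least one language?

Inclusion–exclusion gives
P(≥1) = 44.6 + 48.8 + 45.1 + 34.4 − 20.6 − 22.5 − 13.1 − 18.4 − 16.6 − 13.6 + 10.4 + 8.0 + 8.4 + 7.9 − 5.1 = 97.7%

97.7%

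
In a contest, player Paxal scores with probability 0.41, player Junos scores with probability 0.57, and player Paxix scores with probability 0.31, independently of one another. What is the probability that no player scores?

P(none) = (1 − 0.41) × (1 − 0.57) × (1 − 0.31) = 0.59 × 0.43 × 0.69 = 0.175053

0.175053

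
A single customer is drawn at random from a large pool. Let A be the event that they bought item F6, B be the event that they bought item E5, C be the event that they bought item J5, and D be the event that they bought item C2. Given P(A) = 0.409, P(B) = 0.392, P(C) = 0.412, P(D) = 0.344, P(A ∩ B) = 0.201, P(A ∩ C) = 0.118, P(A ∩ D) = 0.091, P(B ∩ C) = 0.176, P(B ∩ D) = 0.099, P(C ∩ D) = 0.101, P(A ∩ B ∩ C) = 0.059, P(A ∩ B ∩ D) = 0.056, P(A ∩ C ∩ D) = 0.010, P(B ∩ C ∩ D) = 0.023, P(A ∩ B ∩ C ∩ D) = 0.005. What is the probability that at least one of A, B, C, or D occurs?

By inclusion-exclusion,
P(A ∪ B ∪ C ∪ D) = 0.409 + 0.392 + 0.412 + 0.344 − 0.201 − 0.118 − 0.091 − 0.176 − 0.099 − 0.101 + 0.059 + 0.056 + 0.010 + 0.023 − 0.005 = 0.914

0.914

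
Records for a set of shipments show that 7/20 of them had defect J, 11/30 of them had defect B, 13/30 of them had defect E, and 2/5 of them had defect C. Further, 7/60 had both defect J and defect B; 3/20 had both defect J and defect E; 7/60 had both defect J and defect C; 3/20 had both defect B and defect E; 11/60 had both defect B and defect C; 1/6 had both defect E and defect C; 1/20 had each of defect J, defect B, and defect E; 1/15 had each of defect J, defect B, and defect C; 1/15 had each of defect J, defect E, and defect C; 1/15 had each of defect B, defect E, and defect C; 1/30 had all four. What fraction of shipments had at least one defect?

53/60

P(at least one) = 7/20 + 11/30 + 13/30 + 2/5 − 7/60 − 3/20 − 7/60 − 3/20 − 11/60 − 1/6 + 1/20 + 1/15 + 1/15 + 1/15 − 1/30 = 53/60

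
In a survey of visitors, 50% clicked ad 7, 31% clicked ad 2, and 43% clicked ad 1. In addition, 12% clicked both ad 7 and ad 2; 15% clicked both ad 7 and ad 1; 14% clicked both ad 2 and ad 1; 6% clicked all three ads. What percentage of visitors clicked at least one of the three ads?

89%

Inclusion–exclusion gives
P(at least one) = 50 + 31 + 43 − 12 − 15 − 14 + 6 = 89%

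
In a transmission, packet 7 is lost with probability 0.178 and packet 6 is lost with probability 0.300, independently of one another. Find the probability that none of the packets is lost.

P(none) = (1 − 0.178) × (1 − 0.300) = 0.822 × 0.700 = 0.5754

0.5754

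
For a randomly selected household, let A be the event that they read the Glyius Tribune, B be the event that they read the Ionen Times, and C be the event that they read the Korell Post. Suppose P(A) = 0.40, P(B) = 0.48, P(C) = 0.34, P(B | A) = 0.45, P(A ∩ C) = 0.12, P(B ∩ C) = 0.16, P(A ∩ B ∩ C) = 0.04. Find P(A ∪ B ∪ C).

P(A ∩ B) = P(A)·P(B|A) = 0.40 × 0.45 = 0.18
P(A ∪ B ∪ C) = 0.40 + 0.48 + 0.34 − 0.18 − 0.12 − 0.16 + 0.04 = 0.80

0.80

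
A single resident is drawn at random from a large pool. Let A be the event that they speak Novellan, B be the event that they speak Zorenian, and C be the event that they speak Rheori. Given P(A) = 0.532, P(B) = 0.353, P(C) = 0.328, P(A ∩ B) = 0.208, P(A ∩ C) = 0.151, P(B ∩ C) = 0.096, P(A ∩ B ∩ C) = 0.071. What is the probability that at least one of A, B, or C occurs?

0.829

P(A ∪ B ∪ C) = 0.532 + 0.353 + 0.328 − 0.208 − 0.151 − 0.096 + 0.071 = 0.829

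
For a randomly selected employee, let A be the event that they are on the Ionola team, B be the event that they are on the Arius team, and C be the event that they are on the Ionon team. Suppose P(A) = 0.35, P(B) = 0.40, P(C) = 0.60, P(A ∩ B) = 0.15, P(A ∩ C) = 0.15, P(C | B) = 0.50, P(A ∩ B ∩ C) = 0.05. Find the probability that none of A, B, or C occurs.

0.10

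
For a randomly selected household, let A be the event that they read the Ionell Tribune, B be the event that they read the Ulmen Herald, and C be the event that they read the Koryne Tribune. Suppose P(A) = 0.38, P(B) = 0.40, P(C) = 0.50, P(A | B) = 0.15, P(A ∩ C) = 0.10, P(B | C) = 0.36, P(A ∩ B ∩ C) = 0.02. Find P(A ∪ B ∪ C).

P(A ∩ B) = P(B)·P(A|B) = 0.40 × 0.15 = 0.06
P(B ∩ C) = P(C)·P(B|C) = 0.50 × 0.36 = 0.18
By inclusion-exclusion,
P(A ∪ B ∪ C) = 0.38 + 0.40 + 0.50 − 0.06 − 0.10 − 0.18 + 0.02 = 0.96

0.96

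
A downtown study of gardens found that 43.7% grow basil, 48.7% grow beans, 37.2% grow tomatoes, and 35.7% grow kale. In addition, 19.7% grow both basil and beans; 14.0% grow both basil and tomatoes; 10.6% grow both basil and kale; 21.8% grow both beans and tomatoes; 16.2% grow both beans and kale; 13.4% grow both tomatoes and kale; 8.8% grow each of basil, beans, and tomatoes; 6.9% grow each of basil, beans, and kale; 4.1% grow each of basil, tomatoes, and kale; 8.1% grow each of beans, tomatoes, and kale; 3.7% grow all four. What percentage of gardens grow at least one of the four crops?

P(≥1) = 43.7 + 48.7 + 37.2 + 35.7 − 19.7 − 14.0 − 10.6 − 21.8 − 16.2 − 13.4 + 8.8 + 6.9 + 4.1 + 8.1 − 3.7 = 93.8%

93.8%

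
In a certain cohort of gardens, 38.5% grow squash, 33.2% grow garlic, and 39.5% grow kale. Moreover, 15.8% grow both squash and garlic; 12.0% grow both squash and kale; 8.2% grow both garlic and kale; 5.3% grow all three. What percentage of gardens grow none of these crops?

P(union) = 38.5 + 33.2 + 39.5 − 15.8 − 12.0 − 8.2 + 5.3 = 80.5%
P(none) = 100% − 80.5% = 19.5%

19.5%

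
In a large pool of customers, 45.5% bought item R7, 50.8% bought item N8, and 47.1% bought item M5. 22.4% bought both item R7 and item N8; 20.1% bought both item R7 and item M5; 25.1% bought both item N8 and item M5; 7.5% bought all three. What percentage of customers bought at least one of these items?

By inclusion–exclusion:
P(≥1) = 45.5 + 50.8 + 47.1 − 22.4 − 20.1 − 25.1 + 7.5 = 83.3%

83.3%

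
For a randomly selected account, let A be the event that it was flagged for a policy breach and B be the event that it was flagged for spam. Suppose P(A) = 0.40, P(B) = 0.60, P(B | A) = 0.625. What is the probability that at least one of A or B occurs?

P(A ∩ B) = P(A)·P(B|A) = 0.40 × 0.625 = 0.25
By inclusion-exclusion,
P(A ∪ B) = 0.40 + 0.60 − 0.25 = 0.75

0.75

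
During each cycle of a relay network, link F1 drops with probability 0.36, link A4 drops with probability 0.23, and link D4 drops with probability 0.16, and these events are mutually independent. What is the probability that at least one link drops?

0.586048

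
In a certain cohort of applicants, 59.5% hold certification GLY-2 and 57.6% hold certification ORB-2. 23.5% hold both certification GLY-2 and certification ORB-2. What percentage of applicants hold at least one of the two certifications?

93.6%

By inclusion–exclusion:
P(≥1) = 59.5 + 57.6 − 23.5 = 93.6%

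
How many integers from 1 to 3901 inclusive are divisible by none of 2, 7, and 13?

⌊3901/2⌋ + ⌊3901/7⌋ + ⌊3901/13⌋ − ⌊3901/14⌋ − ⌊3901/26⌋ − ⌊3901/91⌋ + ⌊3901/182⌋ = 1950 + 557 + 300 − 278 − 150 − 42 + 21 = 2358
3901 − 2358 = 1543

1543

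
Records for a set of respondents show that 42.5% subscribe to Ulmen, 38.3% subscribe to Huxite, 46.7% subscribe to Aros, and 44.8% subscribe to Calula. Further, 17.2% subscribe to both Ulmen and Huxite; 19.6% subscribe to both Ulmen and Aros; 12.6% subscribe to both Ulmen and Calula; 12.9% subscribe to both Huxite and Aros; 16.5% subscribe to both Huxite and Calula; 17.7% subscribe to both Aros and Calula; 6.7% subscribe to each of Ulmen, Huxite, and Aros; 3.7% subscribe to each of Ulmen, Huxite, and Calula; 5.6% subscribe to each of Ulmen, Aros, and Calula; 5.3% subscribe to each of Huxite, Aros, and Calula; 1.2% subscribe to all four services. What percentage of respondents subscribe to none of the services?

4.1%

P(≥1) = 42.5 + 38.3 + 46.7 + 44.8 − 17.2 − 19.6 − 12.6 − 12.9 − 16.5 − 17.7 + 6.7 + 3.7 + 5.6 + 5.3 − 1.2 = 95.9%
P(none) = 100% − 95.9% = 4.1%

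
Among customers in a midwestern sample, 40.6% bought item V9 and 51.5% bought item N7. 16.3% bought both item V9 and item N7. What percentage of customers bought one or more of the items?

P(≥1) = 40.6 + 51.5 − 16.3 = 75.8%

75.8%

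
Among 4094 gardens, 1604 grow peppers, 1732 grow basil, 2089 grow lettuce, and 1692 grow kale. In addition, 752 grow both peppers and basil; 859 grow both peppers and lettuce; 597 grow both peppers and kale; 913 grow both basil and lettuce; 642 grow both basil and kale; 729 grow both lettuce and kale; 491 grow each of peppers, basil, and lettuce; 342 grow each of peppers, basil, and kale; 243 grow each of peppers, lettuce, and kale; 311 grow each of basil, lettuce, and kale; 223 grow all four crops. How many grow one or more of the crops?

3789

Inclusion–exclusion gives
|at least one| = 1604 + 1732 + 2089 + 1692 − 752 − 859 − 597 − 913 − 642 − 729 + 491 + 342 + 243 + 311 − 223 = 3789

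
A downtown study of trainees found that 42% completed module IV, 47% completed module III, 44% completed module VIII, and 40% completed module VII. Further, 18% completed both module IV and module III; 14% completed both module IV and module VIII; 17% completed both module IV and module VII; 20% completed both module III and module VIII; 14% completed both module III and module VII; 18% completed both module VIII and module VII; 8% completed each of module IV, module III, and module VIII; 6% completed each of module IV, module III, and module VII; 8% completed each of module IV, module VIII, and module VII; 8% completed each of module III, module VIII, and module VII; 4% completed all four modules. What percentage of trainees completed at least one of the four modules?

98%

P(at least one) = 42 + 47 + 44 + 40 − 18 − 14 − 17 − 20 − 14 − 18 + 8 + 6 + 8 + 8 − 4 = 98%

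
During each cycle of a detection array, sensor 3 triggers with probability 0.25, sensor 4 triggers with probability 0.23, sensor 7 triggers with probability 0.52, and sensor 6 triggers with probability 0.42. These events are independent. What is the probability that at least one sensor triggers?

0.839224

P(none) = (1 − 0.25) × (1 − 0.23) × (1 − 0.52) × (1 − 0.42) = 0.75 × 0.77 × 0.48 × 0.58 = 0.160776
P(at least one) = 1 − 0.160776 = 0.839224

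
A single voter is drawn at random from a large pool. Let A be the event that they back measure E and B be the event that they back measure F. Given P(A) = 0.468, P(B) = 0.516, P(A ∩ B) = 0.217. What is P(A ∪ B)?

Inclusion–exclusion gives
P(A ∪ B) = 0.468 + 0.516 − 0.217 = 0.767

0.767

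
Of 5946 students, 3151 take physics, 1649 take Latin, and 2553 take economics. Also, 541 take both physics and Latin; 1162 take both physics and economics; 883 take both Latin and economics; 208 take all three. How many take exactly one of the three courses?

By inclusion–exclusion (exactly-one form):
N(exactly one) = 3151 + 1649 + 2553 − 2·541 − 2·1162 − 2·883 + 3·208 = 2805

2805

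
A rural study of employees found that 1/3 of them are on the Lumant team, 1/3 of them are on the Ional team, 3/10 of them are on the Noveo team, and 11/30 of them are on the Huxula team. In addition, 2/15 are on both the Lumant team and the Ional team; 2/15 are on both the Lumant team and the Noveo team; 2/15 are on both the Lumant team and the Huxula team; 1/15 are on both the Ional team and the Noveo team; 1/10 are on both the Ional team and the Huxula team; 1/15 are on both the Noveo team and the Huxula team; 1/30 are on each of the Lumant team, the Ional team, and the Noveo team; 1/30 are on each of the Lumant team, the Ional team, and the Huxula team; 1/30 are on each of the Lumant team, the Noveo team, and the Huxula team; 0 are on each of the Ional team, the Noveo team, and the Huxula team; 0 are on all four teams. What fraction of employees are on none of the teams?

P(at least one) = 1/3 + 1/3 + 3/10 + 11/30 − 2/15 − 2/15 − 2/15 − 1/15 − 1/10 − 1/15 + 1/30 + 1/30 + 1/30 + 0 − 0 = 4/5
P(none) = 1 − 4/5 = 1/5

1/5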